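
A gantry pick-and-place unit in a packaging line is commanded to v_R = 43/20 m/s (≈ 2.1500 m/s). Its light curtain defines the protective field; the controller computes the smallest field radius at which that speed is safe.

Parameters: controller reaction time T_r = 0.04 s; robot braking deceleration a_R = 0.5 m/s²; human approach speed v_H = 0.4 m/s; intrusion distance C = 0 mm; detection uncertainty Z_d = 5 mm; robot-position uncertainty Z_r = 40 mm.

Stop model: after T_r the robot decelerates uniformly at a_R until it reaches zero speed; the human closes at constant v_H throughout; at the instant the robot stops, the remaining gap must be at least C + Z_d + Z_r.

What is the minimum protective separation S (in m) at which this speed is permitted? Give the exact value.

braking lasts T_s = (43/20)/(1/2) = 4.3000 s
reaction-phase robot travel = 2.1500·0.0400 = 0.0860 m
robot covers 2.1500·4.3000 − ½·0.5000·4.3000² = 4.6225 m while stopping
person approaches 0.4000·(0.0400+4.3000) = 1.7360 m
C+Z_d+Z_r = 0.0000+0.0050+0.0400 = 0.0450 m
S_min ≈ 0.0860+4.6225+1.7360+0.0450  ⇒  S_min = 12979/2000 m

S_min = 12979/2000 m = 6.4895 m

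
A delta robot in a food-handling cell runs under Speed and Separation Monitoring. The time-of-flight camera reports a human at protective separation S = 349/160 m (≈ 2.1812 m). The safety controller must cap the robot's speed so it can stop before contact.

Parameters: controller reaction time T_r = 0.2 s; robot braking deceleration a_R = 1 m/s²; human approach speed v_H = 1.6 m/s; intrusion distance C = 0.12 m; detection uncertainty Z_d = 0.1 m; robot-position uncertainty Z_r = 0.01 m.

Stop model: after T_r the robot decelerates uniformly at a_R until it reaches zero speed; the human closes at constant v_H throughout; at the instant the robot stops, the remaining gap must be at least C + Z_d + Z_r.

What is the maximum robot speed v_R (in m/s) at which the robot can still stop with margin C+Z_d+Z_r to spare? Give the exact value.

v_R_max = 3/4 m/s = 0.7500 m/s

quadratic (1/2)·v² + (9/5)·v + (-261/160) = 0
  disc = (9/5)² − 4·(1/2)·(-261/160) = 2601/400 ; √disc = 51/20
  v_R = (−(9/5) + 51/20) / (2·(1/2)) = 3/4 m/s
check:
T_s = v_R/a_R = (3/4)/1 = 0.7500 s
reaction-phase robot travel = 0.7500·0.2000 = 0.1500 m
robot under decel: 0.7500²/(2·1.0000) = 0.2812 m
human over T_r+T_s: 1.6000·(0.2000+0.7500) = 1.5200 m
C+Z_d+Z_r = 0.1200+0.1000+0.0100 = 0.2300 m
sum ≈ 0.1500+0.2812+1.5200+0.2300 ≈ 2.1812 m = S ✓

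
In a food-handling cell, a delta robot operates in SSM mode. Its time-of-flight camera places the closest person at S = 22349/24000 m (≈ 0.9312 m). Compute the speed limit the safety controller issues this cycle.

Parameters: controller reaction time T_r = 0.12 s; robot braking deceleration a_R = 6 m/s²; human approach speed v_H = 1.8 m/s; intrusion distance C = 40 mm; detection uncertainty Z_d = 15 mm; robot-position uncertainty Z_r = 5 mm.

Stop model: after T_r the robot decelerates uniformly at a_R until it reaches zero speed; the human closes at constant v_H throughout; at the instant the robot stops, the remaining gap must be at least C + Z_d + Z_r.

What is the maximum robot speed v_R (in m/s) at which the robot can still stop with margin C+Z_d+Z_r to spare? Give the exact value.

v_R_max = 5/4 m/s = 1.2500 m/s

quadratic (1/12)·v² + (21/50)·v + (-629/960) = 0
  disc = (21/50)² − 4·(1/12)·(-629/960) = 142129/360000 ; √disc = 377/600
  v_R = (−(21/50) + 377/600) / (2·(1/12)) = 5/4 m/s
check:
stop time T_s = (5/4)/6 = 0.2083 s
robot covers v_R·T_r = 1.2500·0.1200 = 0.1500 m before braking
robot covers 1.2500·0.2083 − ½·6.0000·0.2083² = 0.1302 m while stopping
human over T_r+T_s: 1.8000·(0.1200+0.2083) = 0.5910 m
C+Z_d+Z_r = 0.0400+0.0150+0.0050 = 0.0600 m
sum ≈ 0.1500+0.1302+0.5910+0.0600 ≈ 0.9312 m = S ✓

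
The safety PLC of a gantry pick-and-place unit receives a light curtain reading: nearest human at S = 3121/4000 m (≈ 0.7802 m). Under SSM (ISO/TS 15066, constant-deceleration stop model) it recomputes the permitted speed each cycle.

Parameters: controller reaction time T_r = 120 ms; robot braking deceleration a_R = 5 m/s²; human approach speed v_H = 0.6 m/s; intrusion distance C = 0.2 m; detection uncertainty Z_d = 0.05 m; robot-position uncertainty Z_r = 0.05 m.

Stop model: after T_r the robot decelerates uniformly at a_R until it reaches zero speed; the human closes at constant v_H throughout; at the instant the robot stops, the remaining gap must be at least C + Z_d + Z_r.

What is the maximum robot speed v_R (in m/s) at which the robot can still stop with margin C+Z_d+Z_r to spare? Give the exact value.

at the boundary: (1/10)·v² + (6/25)·v + (-1633/4000) = 0
  disc = (6/25)² − 4·(1/10)·(-1633/4000) = 2209/10000 ; √disc = 47/100
  v_R = (−(6/25) + 47/100) / (2·(1/10)) = 23/20 m/s
check:
stop time T_s = (23/20)/5 = 0.2300 s
robot in T_r: 1.1500·0.1200 = 0.1380 m
robot covers 1.1500·0.2300 − ½·5.0000·0.2300² = 0.1323 m while stopping
person approaches 0.6000·(0.1200+0.2300) = 0.2100 m
C+Z_d+Z_r = 0.2000+0.0500+0.0500 = 0.3000 m
sum ≈ 0.1380+0.1323+0.2100+0.3000 ≈ 0.7802 m = S ✓

v_R_max = 23/20 m/s = 1.1500 m/s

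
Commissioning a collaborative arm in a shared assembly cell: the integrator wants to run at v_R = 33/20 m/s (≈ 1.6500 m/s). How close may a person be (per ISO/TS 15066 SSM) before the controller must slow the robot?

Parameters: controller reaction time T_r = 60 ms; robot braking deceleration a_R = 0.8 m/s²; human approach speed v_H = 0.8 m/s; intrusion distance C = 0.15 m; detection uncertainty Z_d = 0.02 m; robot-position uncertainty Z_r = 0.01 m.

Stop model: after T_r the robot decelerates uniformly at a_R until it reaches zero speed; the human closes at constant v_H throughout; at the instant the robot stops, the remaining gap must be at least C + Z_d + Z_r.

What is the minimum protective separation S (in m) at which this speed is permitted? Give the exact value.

braking lasts T_s = (33/20)/(4/5) = 2.0625 s
robot in T_r: 1.6500·0.0600 = 0.0990 m
braking distance = 1.6500²/(2·0.8000) = 1.7016 m
human closes 0.8000·2.1225 = 1.6980 m
residual clearance needed = 0.1500+0.0200+0.0100 = 0.1800 m
S_min ≈ 0.0990+1.7016+1.6980+0.1800  ⇒  S_min = 58857/16000 m

S_min = 58857/16000 m = 3.6786 m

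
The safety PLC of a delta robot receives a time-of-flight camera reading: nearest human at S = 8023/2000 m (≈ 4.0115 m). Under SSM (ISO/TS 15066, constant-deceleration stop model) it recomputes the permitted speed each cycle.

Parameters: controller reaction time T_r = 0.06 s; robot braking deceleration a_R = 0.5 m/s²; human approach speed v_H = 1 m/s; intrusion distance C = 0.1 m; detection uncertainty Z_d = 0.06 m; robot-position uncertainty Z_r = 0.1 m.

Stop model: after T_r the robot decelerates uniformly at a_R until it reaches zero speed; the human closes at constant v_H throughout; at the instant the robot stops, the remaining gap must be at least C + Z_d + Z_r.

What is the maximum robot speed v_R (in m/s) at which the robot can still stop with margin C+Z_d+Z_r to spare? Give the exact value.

at the boundary: (1)·v² + (103/50)·v + (-7383/2000) = 0
  disc = (103/50)² − 4·(1)·(-7383/2000) = 11881/625 ; √disc = 109/25
  v_R = (−(103/50) + 109/25) / (2·(1)) = 23/20 m/s
check:
stop time T_s = (23/20)/(1/2) = 2.3000 s
reaction-phase robot travel = 1.1500·0.0600 = 0.0690 m
braking distance = 1.1500²/(2·0.5000) = 1.3225 m
human over T_r+T_s: 1.0000·(0.0600+2.3000) = 2.3600 m
residual clearance needed = 0.1000+0.0600+0.1000 = 0.2600 m
sum ≈ 0.0690+1.3225+2.3600+0.2600 ≈ 4.0115 m = S ✓

v_R_max = 23/20 m/s = 1.1500 m/s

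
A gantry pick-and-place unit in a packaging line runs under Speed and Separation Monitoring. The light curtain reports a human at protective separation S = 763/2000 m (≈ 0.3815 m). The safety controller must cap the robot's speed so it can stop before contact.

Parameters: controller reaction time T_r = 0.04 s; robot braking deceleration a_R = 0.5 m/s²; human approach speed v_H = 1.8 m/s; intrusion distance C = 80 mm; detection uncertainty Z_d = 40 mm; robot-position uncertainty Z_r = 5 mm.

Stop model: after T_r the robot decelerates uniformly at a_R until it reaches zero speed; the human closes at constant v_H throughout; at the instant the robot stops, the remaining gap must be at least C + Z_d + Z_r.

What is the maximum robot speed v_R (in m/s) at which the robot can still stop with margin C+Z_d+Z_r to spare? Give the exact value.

v_R_max = 1/20 m/s = 0.0500 m/s

collect terms ⇒ (1)·v_R² + (91/25)·v_R + (-369/2000) = 0
  disc = (91/25)² − 4·(1)·(-369/2000) = 34969/2500 ; √disc = 187/50
  v_R = (−(91/25) + 187/50) / (2·(1)) = 1/20 m/s
check:
stop time T_s = (1/20)/(1/2) = 0.1000 s
robot covers v_R·T_r = 0.0500·0.0400 = 0.0020 m before braking
robot covers 0.0500·0.1000 − ½·0.5000·0.1000² = 0.0025 m while stopping
human over T_r+T_s: 1.8000·(0.0400+0.1000) = 0.2520 m
C+Z_d+Z_r = 0.0800+0.0400+0.0050 = 0.1250 m
sum ≈ 0.0020+0.0025+0.2520+0.1250 ≈ 0.3815 m = S ✓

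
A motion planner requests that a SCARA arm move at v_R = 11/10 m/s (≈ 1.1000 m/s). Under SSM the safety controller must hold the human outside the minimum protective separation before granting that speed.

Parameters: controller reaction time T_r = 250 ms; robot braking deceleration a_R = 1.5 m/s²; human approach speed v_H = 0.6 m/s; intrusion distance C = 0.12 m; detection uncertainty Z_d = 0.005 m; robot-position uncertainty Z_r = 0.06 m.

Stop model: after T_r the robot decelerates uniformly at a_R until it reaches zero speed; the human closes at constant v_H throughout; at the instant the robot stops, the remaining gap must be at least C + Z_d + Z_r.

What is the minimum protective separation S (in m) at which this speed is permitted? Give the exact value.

stop time T_s = (11/10)/(3/2) = 0.7333 s
robot in T_r: 1.1000·0.2500 = 0.2750 m
robot covers 1.1000·0.7333 − ½·1.5000·0.7333² = 0.4033 m while stopping
human closes 0.6000·0.9833 = 0.5900 m
C+Z_d+Z_r = 0.1200+0.0050+0.0600 = 0.1850 m
S_min ≈ 0.2750+0.4033+0.5900+0.1850  ⇒  S_min = 109/75 m

S_min = 109/75 m = 1.4533 m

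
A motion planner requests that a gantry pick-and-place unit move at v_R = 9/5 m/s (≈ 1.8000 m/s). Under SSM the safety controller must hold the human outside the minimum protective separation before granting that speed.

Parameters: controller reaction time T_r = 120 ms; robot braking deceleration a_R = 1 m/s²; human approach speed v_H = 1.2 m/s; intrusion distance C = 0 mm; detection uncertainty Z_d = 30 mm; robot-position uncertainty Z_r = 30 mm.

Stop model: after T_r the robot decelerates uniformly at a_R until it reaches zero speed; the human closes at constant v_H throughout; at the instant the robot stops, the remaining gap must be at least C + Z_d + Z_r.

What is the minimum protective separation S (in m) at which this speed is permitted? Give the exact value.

S_min = 21/5 m = 4.2000 m

T_s = v_R/a_R = (9/5)/1 = 1.8000 s
reaction-phase robot travel = 1.8000·0.1200 = 0.2160 m
braking distance = 1.8000²/(2·1.0000) = 1.6200 m
person approaches 1.2000·(0.1200+1.8000) = 2.3040 m
C+Z_d+Z_r = 0.0000+0.0300+0.0300 = 0.0600 m
S_min ≈ 0.2160+1.6200+2.3040+0.0600  ⇒  S_min = 21/5 m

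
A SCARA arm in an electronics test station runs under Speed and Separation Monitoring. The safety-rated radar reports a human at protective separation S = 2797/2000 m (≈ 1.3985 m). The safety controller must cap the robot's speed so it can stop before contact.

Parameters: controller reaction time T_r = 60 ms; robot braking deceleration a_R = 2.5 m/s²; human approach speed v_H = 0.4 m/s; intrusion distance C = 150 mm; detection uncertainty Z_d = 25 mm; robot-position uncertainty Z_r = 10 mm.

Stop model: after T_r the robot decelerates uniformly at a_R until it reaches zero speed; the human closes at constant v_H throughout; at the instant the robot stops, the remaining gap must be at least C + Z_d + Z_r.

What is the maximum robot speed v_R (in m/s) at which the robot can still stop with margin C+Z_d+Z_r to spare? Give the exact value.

v_R_max = 39/20 m/s = 1.9500 m/s

quadratic (1/5)·v² + (11/50)·v + (-2379/2000) = 0
  disc = (11/50)² − 4·(1/5)·(-2379/2000) = 1 ; √disc = 1
  v_R = (−(11/50) + 1) / (2·(1/5)) = 39/20 m/s
check:
T_s = v_R/a_R = (39/20)/(5/2) = 0.7800 s
robot in T_r: 1.9500·0.0600 = 0.1170 m
robot under decel: 1.9500²/(2·2.5000) = 0.7605 m
person approaches 0.4000·(0.0600+0.7800) = 0.3360 m
residual clearance needed = 0.1500+0.0250+0.0100 = 0.1850 m
sum ≈ 0.1170+0.7605+0.3360+0.1850 ≈ 1.3985 m = S ✓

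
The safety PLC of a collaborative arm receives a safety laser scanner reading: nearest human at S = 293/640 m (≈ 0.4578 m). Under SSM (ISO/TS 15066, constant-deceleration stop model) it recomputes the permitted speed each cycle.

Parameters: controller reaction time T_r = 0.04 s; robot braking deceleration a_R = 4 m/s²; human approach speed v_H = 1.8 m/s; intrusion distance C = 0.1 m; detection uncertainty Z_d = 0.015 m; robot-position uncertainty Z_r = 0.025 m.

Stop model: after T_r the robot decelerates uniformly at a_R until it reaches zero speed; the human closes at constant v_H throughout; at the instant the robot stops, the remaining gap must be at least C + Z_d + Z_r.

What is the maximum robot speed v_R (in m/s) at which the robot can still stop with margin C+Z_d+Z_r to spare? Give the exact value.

at the boundary: (1/8)·v² + (49/100)·v + (-3933/16000) = 0
  disc = (49/100)² − 4·(1/8)·(-3933/16000) = 58081/160000 ; √disc = 241/400
  v_R = (−(49/100) + 241/400) / (2·(1/8)) = 9/20 m/s
check:
stop time T_s = (9/20)/4 = 0.1125 s
robot covers v_R·T_r = 0.4500·0.0400 = 0.0180 m before braking
braking distance = 0.4500²/(2·4.0000) = 0.0253 m
human closes 1.8000·0.1525 = 0.2745 m
C+Z_d+Z_r = 0.1000+0.0150+0.0250 = 0.1400 m
sum ≈ 0.0180+0.0253+0.2745+0.1400 ≈ 0.4578 m = S ✓

v_R_max = 9/20 m/s = 0.4500 m/s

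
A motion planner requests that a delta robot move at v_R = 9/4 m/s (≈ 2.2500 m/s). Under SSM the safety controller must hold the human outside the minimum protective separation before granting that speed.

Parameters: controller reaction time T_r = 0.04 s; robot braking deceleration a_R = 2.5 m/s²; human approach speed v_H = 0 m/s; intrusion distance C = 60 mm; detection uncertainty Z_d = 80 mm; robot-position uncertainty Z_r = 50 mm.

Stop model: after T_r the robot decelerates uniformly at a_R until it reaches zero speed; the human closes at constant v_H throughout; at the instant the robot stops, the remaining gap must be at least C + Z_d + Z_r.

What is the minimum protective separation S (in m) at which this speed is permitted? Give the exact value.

S_min = 517/400 m = 1.2925 m

T_s = v_R/a_R = (9/4)/(5/2) = 0.9000 s
robot covers v_R·T_r = 2.2500·0.0400 = 0.0900 m before braking
robot covers 2.2500·0.9000 − ½·2.5000·0.9000² = 1.0125 m while stopping
human over T_r+T_s: 0.0000·(0.0400+0.9000) = 0.0000 m
C+Z_d+Z_r = 0.0600+0.0800+0.0500 = 0.1900 m
S_min ≈ 0.0900+1.0125+0.0000+0.1900  ⇒  S_min = 517/400 m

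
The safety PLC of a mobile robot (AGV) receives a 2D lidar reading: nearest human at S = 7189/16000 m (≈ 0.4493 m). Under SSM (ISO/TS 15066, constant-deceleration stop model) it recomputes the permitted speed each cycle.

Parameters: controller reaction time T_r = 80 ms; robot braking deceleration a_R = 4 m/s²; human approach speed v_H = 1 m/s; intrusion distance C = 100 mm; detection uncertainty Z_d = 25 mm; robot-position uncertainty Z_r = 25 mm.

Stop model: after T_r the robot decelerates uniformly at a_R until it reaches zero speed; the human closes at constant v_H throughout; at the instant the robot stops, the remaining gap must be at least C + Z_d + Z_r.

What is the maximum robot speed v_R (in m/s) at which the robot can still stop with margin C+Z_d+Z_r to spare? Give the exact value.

v_R_max = 11/20 m/s = 0.5500 m/s

at the boundary: (1/8)·v² + (33/100)·v + (-3509/16000) = 0
  disc = (33/100)² − 4·(1/8)·(-3509/16000) = 34969/160000 ; √disc = 187/400
  v_R = (−(33/100) + 187/400) / (2·(1/8)) = 11/20 m/s
check:
T_s = v_R/a_R = (11/20)/4 = 0.1375 s
reaction-phase robot travel = 0.5500·0.0800 = 0.0440 m
robot under decel: 0.5500²/(2·4.0000) = 0.0378 m
person approaches 1.0000·(0.0800+0.1375) = 0.2175 m
margins: 0.1000+0.0250+0.0250 = 0.1500 m
sum ≈ 0.0440+0.0378+0.2175+0.1500 ≈ 0.4493 m = S ✓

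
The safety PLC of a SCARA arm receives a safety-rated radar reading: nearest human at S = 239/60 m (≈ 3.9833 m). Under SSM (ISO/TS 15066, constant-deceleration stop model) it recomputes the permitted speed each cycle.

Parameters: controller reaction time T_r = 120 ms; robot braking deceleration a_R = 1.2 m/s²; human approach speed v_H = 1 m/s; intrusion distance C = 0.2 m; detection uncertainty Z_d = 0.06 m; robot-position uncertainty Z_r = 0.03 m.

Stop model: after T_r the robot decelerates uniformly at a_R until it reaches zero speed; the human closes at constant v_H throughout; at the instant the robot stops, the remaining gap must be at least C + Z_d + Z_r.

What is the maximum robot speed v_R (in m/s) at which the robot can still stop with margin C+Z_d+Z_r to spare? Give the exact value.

v_R_max = 2 m/s = 2.0000 m/s

at the boundary: (5/12)·v² + (143/150)·v + (-268/75) = 0
  disc = (143/150)² − 4·(5/12)·(-268/75) = 17161/2500 ; √disc = 131/50
  v_R = (−(143/150) + 131/50) / (2·(5/12)) = 2 m/s
check:
braking lasts T_s = 2/(6/5) = 1.6667 s
robot in T_r: 2.0000·0.1200 = 0.2400 m
braking distance = 2.0000²/(2·1.2000) = 1.6667 m
human over T_r+T_s: 1.0000·(0.1200+1.6667) = 1.7867 m
residual clearance needed = 0.2000+0.0600+0.0300 = 0.2900 m
sum ≈ 0.2400+1.6667+1.7867+0.2900 ≈ 3.9833 m = S ✓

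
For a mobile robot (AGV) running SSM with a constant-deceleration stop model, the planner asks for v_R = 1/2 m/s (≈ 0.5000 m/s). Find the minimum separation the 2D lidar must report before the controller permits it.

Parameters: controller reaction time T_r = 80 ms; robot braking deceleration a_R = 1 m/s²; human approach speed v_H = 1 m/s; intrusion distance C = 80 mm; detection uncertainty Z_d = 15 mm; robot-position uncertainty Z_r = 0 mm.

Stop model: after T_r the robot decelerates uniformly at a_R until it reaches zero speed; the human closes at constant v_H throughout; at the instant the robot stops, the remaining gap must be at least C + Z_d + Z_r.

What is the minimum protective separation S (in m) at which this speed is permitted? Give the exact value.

braking lasts T_s = (1/2)/1 = 0.5000 s
robot in T_r: 0.5000·0.0800 = 0.0400 m
robot under decel: 0.5000²/(2·1.0000) = 0.1250 m
person approaches 1.0000·(0.0800+0.5000) = 0.5800 m
residual clearance needed = 0.0800+0.0150+0.0000 = 0.0950 m
S_min ≈ 0.0400+0.1250+0.5800+0.0950  ⇒  S_min = 21/25 m

S_min = 21/25 m = 0.8400 m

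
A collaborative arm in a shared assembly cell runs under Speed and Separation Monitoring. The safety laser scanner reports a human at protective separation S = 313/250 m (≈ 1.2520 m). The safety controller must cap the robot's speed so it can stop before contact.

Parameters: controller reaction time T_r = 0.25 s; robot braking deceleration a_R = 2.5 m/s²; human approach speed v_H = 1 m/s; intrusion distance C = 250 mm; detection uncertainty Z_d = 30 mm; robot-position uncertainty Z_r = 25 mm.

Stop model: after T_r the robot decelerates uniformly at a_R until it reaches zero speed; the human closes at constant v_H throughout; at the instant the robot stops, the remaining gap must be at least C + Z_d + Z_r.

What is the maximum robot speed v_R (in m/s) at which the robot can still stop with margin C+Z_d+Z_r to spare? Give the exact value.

v_R_max = 17/20 m/s = 0.8500 m/s

quadratic (1/5)·v² + (13/20)·v + (-697/1000) = 0
  disc = (13/20)² − 4·(1/5)·(-697/1000) = 9801/10000 ; √disc = 99/100
  v_R = (−(13/20) + 99/100) / (2·(1/5)) = 17/20 m/s
check:
T_s = v_R/a_R = (17/20)/(5/2) = 0.3400 s
reaction-phase robot travel = 0.8500·0.2500 = 0.2125 m
robot covers 0.8500·0.3400 − ½·2.5000·0.3400² = 0.1445 m while stopping
person approaches 1.0000·(0.2500+0.3400) = 0.5900 m
C+Z_d+Z_r = 0.2500+0.0300+0.0250 = 0.3050 m
sum ≈ 0.2125+0.1445+0.5900+0.3050 ≈ 1.2520 m = S ✓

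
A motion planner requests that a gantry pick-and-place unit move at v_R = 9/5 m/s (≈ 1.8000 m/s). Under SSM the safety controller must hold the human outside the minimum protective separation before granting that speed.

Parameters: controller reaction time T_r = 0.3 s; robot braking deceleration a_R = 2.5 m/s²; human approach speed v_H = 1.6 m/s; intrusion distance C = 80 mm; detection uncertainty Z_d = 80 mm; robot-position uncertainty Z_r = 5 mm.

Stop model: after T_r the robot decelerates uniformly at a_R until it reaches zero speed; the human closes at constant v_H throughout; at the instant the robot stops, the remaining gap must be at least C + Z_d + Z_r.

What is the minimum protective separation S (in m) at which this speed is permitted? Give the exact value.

T_s = v_R/a_R = (9/5)/(5/2) = 0.7200 s
reaction-phase robot travel = 1.8000·0.3000 = 0.5400 m
robot covers 1.8000·0.7200 − ½·2.5000·0.7200² = 0.6480 m while stopping
person approaches 1.6000·(0.3000+0.7200) = 1.6320 m
margins: 0.0800+0.0800+0.0050 = 0.1650 m
S_min ≈ 0.5400+0.6480+1.6320+0.1650  ⇒  S_min = 597/200 m

S_min = 597/200 m = 2.9850 m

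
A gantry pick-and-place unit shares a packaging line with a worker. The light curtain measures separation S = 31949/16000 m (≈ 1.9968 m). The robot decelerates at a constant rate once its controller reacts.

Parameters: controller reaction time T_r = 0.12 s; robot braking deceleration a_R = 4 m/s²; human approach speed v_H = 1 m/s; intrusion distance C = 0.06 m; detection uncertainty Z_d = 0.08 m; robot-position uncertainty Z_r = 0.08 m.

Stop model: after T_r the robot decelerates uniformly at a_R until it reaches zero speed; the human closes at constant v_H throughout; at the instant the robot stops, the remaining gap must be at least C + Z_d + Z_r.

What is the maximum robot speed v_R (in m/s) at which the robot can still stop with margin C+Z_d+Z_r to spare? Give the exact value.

collect terms ⇒ (1/8)·v_R² + (37/100)·v_R + (-26509/16000) = 0
  disc = (37/100)² − 4·(1/8)·(-26509/16000) = 154449/160000 ; √disc = 393/400
  v_R = (−(37/100) + 393/400) / (2·(1/8)) = 49/20 m/s
check:
T_s = v_R/a_R = (49/20)/4 = 0.6125 s
reaction-phase robot travel = 2.4500·0.1200 = 0.2940 m
robot under decel: 2.4500²/(2·4.0000) = 0.7503 m
person approaches 1.0000·(0.1200+0.6125) = 0.7325 m
C+Z_d+Z_r = 0.0600+0.0800+0.0800 = 0.2200 m
sum ≈ 0.2940+0.7503+0.7325+0.2200 ≈ 1.9968 m = S ✓

v_R_max = 49/20 m/s = 2.4500 m/s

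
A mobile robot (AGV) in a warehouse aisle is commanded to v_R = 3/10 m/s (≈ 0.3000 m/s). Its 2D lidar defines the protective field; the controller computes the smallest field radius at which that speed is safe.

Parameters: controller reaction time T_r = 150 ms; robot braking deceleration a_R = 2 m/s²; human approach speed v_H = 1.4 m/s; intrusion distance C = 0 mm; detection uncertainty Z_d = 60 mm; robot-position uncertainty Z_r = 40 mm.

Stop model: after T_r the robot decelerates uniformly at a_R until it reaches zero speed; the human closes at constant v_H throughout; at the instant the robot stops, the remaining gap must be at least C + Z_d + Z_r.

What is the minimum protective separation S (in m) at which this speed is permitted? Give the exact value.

T_s = v_R/a_R = (3/10)/2 = 0.1500 s
reaction-phase robot travel = 0.3000·0.1500 = 0.0450 m
robot covers 0.3000·0.1500 − ½·2.0000·0.1500² = 0.0225 m while stopping
person approaches 1.4000·(0.1500+0.1500) = 0.4200 m
C+Z_d+Z_r = 0.0000+0.0600+0.0400 = 0.1000 m
S_min ≈ 0.0450+0.0225+0.4200+0.1000  ⇒  S_min = 47/80 m

S_min = 47/80 m = 0.5875 m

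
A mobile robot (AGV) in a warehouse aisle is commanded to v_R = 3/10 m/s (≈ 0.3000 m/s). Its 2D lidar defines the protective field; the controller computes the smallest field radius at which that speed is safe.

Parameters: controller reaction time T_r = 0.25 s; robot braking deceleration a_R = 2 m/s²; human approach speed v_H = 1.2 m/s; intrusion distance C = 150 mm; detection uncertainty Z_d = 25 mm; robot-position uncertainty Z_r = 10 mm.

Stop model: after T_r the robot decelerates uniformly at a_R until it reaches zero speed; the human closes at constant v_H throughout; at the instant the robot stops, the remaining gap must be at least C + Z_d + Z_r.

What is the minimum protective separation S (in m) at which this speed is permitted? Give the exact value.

braking lasts T_s = (3/10)/2 = 0.1500 s
reaction-phase robot travel = 0.3000·0.2500 = 0.0750 m
robot covers 0.3000·0.1500 − ½·2.0000·0.1500² = 0.0225 m while stopping
human closes 1.2000·0.4000 = 0.4800 m
margins: 0.1500+0.0250+0.0100 = 0.1850 m
S_min ≈ 0.0750+0.0225+0.4800+0.1850  ⇒  S_min = 61/80 m

S_min = 61/80 m = 0.7625 m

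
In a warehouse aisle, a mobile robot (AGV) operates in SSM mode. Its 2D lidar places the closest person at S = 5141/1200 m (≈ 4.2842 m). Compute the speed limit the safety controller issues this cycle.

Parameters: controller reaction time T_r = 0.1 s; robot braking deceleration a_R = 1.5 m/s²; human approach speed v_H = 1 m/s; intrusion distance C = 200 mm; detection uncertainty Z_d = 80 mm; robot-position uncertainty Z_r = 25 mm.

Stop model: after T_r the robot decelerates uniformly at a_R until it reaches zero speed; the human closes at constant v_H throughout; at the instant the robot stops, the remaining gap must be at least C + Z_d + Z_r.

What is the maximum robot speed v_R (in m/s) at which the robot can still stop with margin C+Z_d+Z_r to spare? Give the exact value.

collect terms ⇒ (1/3)·v_R² + (23/30)·v_R + (-931/240) = 0
  disc = (23/30)² − 4·(1/3)·(-931/240) = 144/25 ; √disc = 12/5
  v_R = (−(23/30) + 12/5) / (2·(1/3)) = 49/20 m/s
check:
braking lasts T_s = (49/20)/(3/2) = 1.6333 s
robot in T_r: 2.4500·0.1000 = 0.2450 m
robot under decel: 2.4500²/(2·1.5000) = 2.0008 m
human closes 1.0000·1.7333 = 1.7333 m
residual clearance needed = 0.2000+0.0800+0.0250 = 0.3050 m
sum ≈ 0.2450+2.0008+1.7333+0.3050 ≈ 4.2842 m = S ✓

v_R_max = 49/20 m/s = 2.4500 m/s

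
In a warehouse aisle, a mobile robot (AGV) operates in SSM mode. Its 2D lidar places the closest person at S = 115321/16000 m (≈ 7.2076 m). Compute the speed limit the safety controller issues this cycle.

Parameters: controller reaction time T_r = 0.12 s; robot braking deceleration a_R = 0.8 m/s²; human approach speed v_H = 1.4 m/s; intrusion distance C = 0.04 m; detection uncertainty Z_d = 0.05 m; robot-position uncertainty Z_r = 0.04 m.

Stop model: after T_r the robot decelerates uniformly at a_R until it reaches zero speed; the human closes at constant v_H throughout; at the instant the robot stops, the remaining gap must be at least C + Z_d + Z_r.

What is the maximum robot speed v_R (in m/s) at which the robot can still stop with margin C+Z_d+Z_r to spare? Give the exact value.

at the boundary: (5/8)·v² + (187/100)·v + (-110553/16000) = 0
  disc = (187/100)² − 4·(5/8)·(-110553/16000) = 3323329/160000 ; √disc = 1823/400
  v_R = (−(187/100) + 1823/400) / (2·(5/8)) = 43/20 m/s
check:
T_s = v_R/a_R = (43/20)/(4/5) = 2.6875 s
robot in T_r: 2.1500·0.1200 = 0.2580 m
braking distance = 2.1500²/(2·0.8000) = 2.8891 m
human closes 1.4000·2.8075 = 3.9305 m
margins: 0.0400+0.0500+0.0400 = 0.1300 m
sum ≈ 0.2580+2.8891+3.9305+0.1300 ≈ 7.2076 m = S ✓

v_R_max = 43/20 m/s = 2.1500 m/s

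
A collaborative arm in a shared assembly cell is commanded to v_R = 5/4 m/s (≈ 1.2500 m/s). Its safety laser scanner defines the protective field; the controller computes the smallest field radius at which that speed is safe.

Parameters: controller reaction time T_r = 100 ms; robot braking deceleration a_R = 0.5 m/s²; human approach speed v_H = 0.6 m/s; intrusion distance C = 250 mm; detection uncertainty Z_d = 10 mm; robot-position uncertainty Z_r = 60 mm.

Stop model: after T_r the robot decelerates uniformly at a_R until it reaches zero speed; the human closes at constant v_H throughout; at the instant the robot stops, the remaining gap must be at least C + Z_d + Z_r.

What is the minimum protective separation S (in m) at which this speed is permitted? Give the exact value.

T_s = v_R/a_R = (5/4)/(1/2) = 2.5000 s
reaction-phase robot travel = 1.2500·0.1000 = 0.1250 m
braking distance = 1.2500²/(2·0.5000) = 1.5625 m
person approaches 0.6000·(0.1000+2.5000) = 1.5600 m
margins: 0.2500+0.0100+0.0600 = 0.3200 m
S_min ≈ 0.1250+1.5625+1.5600+0.3200  ⇒  S_min = 1427/400 m

S_min = 1427/400 m = 3.5675 m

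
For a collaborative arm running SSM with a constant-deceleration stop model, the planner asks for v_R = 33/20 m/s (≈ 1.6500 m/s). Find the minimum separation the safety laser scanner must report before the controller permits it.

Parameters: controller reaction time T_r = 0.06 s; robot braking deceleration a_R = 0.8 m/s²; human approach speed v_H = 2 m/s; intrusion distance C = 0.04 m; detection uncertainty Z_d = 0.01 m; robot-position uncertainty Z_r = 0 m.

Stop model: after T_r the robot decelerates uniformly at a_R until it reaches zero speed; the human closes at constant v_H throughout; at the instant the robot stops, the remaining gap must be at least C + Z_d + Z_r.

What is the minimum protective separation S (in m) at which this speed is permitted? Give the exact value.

S_min = 97529/16000 m = 6.0956 m

stop time T_s = (33/20)/(4/5) = 2.0625 s
reaction-phase robot travel = 1.6500·0.0600 = 0.0990 m
robot covers 1.6500·2.0625 − ½·0.8000·2.0625² = 1.7016 m while stopping
human closes 2.0000·2.1225 = 4.2450 m
margins: 0.0400+0.0100+0.0000 = 0.0500 m
S_min ≈ 0.0990+1.7016+4.2450+0.0500  ⇒  S_min = 97529/16000 m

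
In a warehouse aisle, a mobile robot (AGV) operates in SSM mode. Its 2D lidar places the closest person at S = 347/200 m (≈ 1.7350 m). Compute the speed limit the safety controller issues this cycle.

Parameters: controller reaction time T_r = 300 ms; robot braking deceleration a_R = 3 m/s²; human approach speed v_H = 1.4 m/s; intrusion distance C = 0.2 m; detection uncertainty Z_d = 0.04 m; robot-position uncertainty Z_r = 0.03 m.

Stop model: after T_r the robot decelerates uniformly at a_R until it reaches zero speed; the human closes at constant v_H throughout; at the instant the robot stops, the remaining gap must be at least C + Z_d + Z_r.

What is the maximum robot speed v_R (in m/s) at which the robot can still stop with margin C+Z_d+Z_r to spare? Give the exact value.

collect terms ⇒ (1/6)·v_R² + (23/30)·v_R + (-209/200) = 0
  disc = (23/30)² − 4·(1/6)·(-209/200) = 289/225 ; √disc = 17/15
  v_R = (−(23/30) + 17/15) / (2·(1/6)) = 11/10 m/s
check:
stop time T_s = (11/10)/3 = 0.3667 s
robot in T_r: 1.1000·0.3000 = 0.3300 m
robot covers 1.1000·0.3667 − ½·3.0000·0.3667² = 0.2017 m while stopping
human over T_r+T_s: 1.4000·(0.3000+0.3667) = 0.9333 m
residual clearance needed = 0.2000+0.0400+0.0300 = 0.2700 m
sum ≈ 0.3300+0.2017+0.9333+0.2700 ≈ 1.7350 m = S ✓

v_R_max = 11/10 m/s = 1.1000 m/s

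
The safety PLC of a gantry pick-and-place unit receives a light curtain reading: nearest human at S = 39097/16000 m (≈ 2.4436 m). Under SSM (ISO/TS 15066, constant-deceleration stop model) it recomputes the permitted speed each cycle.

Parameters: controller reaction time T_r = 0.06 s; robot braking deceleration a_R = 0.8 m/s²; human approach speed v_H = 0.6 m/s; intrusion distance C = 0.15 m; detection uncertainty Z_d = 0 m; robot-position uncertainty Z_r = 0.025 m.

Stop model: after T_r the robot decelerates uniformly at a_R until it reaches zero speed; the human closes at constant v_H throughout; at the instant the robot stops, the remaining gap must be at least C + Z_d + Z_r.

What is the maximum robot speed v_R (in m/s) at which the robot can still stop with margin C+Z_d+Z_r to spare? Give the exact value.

v_R_max = 27/20 m/s = 1.3500 m/s

collect terms ⇒ (5/8)·v_R² + (81/100)·v_R + (-35721/16000) = 0
  disc = (81/100)² − 4·(5/8)·(-35721/16000) = 998001/160000 ; √disc = 999/400
  v_R = (−(81/100) + 999/400) / (2·(5/8)) = 27/20 m/s
check:
stop time T_s = (27/20)/(4/5) = 1.6875 s
reaction-phase robot travel = 1.3500·0.0600 = 0.0810 m
braking distance = 1.3500²/(2·0.8000) = 1.1391 m
human over T_r+T_s: 0.6000·(0.0600+1.6875) = 1.0485 m
margins: 0.1500+0.0000+0.0250 = 0.1750 m
sum ≈ 0.0810+1.1391+1.0485+0.1750 ≈ 2.4436 m = S ✓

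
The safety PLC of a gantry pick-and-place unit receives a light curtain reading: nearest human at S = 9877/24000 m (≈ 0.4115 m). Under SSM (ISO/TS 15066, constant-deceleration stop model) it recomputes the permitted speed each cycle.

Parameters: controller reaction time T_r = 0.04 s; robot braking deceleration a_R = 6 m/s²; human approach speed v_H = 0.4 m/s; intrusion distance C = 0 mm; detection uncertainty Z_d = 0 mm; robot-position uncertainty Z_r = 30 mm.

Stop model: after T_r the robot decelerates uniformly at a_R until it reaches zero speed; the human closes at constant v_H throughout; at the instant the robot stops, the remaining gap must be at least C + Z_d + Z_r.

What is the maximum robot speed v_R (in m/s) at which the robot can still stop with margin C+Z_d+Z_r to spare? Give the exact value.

at the boundary: (1/12)·v² + (8/75)·v + (-8773/24000) = 0
  disc = (8/75)² − 4·(1/12)·(-8773/24000) = 5329/40000 ; √disc = 73/200
  v_R = (−(8/75) + 73/200) / (2·(1/12)) = 31/20 m/s
check:
braking lasts T_s = (31/20)/6 = 0.2583 s
reaction-phase robot travel = 1.5500·0.0400 = 0.0620 m
robot under decel: 1.5500²/(2·6.0000) = 0.2002 m
person approaches 0.4000·(0.0400+0.2583) = 0.1193 m
margins: 0.0000+0.0000+0.0300 = 0.0300 m
sum ≈ 0.0620+0.2002+0.1193+0.0300 ≈ 0.4115 m = S ✓

v_R_max = 31/20 m/s = 1.5500 m/s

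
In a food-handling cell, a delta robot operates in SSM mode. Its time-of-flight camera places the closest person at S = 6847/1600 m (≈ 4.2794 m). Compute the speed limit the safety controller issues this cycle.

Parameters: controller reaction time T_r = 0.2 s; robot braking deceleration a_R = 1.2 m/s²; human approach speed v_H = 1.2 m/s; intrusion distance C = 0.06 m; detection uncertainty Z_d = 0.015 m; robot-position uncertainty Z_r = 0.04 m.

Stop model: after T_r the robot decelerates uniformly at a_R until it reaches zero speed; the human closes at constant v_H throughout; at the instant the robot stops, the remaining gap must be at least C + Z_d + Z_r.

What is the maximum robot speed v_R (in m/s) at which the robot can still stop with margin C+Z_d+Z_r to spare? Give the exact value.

collect terms ⇒ (5/12)·v_R² + (6/5)·v_R + (-6279/1600) = 0
  disc = (6/5)² − 4·(5/12)·(-6279/1600) = 12769/1600 ; √disc = 113/40
  v_R = (−(6/5) + 113/40) / (2·(5/12)) = 39/20 m/s
check:
braking lasts T_s = (39/20)/(6/5) = 1.6250 s
robot in T_r: 1.9500·0.2000 = 0.3900 m
braking distance = 1.9500²/(2·1.2000) = 1.5844 m
person approaches 1.2000·(0.2000+1.6250) = 2.1900 m
residual clearance needed = 0.0600+0.0150+0.0400 = 0.1150 m
sum ≈ 0.3900+1.5844+2.1900+0.1150 ≈ 4.2794 m = S ✓

v_R_max = 39/20 m/s = 1.9500 m/s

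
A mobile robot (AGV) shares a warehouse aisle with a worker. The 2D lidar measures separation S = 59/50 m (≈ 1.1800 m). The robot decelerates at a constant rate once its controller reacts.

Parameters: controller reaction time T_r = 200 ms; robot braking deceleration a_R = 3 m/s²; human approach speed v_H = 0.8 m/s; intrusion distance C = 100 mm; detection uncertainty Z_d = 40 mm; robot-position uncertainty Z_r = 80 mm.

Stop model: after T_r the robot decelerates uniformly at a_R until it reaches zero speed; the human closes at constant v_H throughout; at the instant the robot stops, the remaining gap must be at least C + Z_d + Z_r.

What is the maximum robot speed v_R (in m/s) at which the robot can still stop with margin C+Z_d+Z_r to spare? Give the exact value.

v_R_max = 6/5 m/s = 1.2000 m/s

quadratic (1/6)·v² + (7/15)·v + (-4/5) = 0
  disc = (7/15)² − 4·(1/6)·(-4/5) = 169/225 ; √disc = 13/15
  v_R = (−(7/15) + 13/15) / (2·(1/6)) = 6/5 m/s
check:
stop time T_s = (6/5)/3 = 0.4000 s
reaction-phase robot travel = 1.2000·0.2000 = 0.2400 m
braking distance = 1.2000²/(2·3.0000) = 0.2400 m
human over T_r+T_s: 0.8000·(0.2000+0.4000) = 0.4800 m
residual clearance needed = 0.1000+0.0400+0.0800 = 0.2200 m
sum ≈ 0.2400+0.2400+0.4800+0.2200 ≈ 1.1800 m = S ✓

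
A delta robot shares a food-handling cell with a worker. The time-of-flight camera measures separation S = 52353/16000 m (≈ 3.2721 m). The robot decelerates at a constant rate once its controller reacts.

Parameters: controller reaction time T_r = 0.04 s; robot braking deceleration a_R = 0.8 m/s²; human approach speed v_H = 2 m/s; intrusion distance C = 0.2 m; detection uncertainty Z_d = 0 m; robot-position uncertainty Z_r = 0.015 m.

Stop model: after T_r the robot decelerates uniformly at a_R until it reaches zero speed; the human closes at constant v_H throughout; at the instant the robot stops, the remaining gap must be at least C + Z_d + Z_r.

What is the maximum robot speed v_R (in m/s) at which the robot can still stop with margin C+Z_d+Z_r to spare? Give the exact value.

v_R_max = 19/20 m/s = 0.9500 m/s

quadratic (5/8)·v² + (127/50)·v + (-47633/16000) = 0
  disc = (127/50)² − 4·(5/8)·(-47633/16000) = 2223081/160000 ; √disc = 1491/400
  v_R = (−(127/50) + 1491/400) / (2·(5/8)) = 19/20 m/s
check:
T_s = v_R/a_R = (19/20)/(4/5) = 1.1875 s
robot covers v_R·T_r = 0.9500·0.0400 = 0.0380 m before braking
robot under decel: 0.9500²/(2·0.8000) = 0.5641 m
human over T_r+T_s: 2.0000·(0.0400+1.1875) = 2.4550 m
C+Z_d+Z_r = 0.2000+0.0000+0.0150 = 0.2150 m
sum ≈ 0.0380+0.5641+2.4550+0.2150 ≈ 3.2721 m = S ✓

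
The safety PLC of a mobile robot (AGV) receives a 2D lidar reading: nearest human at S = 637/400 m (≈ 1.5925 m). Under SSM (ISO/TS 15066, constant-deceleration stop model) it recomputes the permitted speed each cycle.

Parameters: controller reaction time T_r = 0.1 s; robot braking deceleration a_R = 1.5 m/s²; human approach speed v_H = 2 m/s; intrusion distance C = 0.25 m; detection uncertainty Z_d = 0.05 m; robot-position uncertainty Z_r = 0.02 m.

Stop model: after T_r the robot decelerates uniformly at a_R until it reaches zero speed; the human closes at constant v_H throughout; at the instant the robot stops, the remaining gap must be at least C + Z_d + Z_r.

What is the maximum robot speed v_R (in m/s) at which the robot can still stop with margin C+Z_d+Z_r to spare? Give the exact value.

v_R_max = 13/20 m/s = 0.6500 m/s

collect terms ⇒ (1/3)·v_R² + (43/30)·v_R + (-429/400) = 0
  disc = (43/30)² − 4·(1/3)·(-429/400) = 784/225 ; √disc = 28/15
  v_R = (−(43/30) + 28/15) / (2·(1/3)) = 13/20 m/s
check:
T_s = v_R/a_R = (13/20)/(3/2) = 0.4333 s
reaction-phase robot travel = 0.6500·0.1000 = 0.0650 m
robot under decel: 0.6500²/(2·1.5000) = 0.1408 m
human closes 2.0000·0.5333 = 1.0667 m
margins: 0.2500+0.0500+0.0200 = 0.3200 m
sum ≈ 0.0650+0.1408+1.0667+0.3200 ≈ 1.5925 m = S ✓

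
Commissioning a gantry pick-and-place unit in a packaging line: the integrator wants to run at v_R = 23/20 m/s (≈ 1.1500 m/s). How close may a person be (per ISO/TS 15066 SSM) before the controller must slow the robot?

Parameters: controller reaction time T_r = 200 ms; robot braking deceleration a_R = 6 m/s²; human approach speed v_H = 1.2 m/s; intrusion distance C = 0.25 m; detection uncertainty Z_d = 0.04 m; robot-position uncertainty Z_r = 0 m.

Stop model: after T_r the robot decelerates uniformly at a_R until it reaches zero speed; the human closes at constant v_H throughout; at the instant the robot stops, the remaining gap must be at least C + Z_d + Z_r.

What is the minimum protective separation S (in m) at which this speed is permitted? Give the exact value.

braking lasts T_s = (23/20)/6 = 0.1917 s
robot in T_r: 1.1500·0.2000 = 0.2300 m
robot under decel: 1.1500²/(2·6.0000) = 0.1102 m
human over T_r+T_s: 1.2000·(0.2000+0.1917) = 0.4700 m
C+Z_d+Z_r = 0.2500+0.0400+0.0000 = 0.2900 m
S_min ≈ 0.2300+0.1102+0.4700+0.2900  ⇒  S_min = 5281/4800 m

S_min = 5281/4800 m = 1.1002 m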